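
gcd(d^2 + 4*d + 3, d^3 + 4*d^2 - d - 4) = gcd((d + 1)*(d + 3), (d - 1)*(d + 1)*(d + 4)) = d + 1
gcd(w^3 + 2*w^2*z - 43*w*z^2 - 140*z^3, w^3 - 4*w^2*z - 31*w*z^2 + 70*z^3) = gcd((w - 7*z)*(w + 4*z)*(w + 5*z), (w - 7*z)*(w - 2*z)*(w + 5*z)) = -w^2 + 2*w*z + 35*z^2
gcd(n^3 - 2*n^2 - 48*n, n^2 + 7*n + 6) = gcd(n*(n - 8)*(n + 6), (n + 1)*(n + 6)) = n + 6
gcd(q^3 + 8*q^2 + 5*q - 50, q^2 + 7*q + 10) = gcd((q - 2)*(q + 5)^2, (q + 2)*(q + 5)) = q + 5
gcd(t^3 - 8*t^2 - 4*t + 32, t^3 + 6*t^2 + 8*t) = t + 2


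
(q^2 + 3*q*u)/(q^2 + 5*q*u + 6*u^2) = q/(q + 2*u)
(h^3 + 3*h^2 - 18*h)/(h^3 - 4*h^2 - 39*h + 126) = h/(h - 7)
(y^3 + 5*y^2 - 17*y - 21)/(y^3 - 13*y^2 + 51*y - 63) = (y^2 + 8*y + 7)/(y^2 - 10*y + 21)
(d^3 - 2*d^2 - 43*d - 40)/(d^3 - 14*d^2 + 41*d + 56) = (d + 5)/(d - 7)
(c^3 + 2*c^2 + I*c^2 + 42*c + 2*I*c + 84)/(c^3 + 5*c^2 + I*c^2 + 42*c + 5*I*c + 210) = (c + 2)/(c + 5)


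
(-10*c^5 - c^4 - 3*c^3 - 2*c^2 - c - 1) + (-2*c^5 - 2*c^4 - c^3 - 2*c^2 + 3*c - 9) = -12*c^5 - 3*c^4 - 4*c^3 - 4*c^2 + 2*c - 10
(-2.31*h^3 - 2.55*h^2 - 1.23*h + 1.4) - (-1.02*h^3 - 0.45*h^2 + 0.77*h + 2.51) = -1.29*h^3 - 2.1*h^2 - 2.0*h - 1.11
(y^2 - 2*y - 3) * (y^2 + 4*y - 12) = y^4 + 2*y^3 - 23*y^2 + 12*y + 36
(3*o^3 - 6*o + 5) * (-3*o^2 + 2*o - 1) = -9*o^5 + 6*o^4 + 15*o^3 - 27*o^2 + 16*o - 5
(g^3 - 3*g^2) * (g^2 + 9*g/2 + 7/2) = g^5 + 3*g^4/2 - 10*g^3 - 21*g^2/2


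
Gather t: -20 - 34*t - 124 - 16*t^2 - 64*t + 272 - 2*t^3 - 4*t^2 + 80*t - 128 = -2*t^3 - 20*t^2 - 18*t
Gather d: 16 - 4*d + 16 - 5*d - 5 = 27 - 9*d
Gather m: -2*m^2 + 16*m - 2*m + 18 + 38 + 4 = -2*m^2 + 14*m + 60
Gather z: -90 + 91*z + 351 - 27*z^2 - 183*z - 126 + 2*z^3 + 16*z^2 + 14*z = 2*z^3 - 11*z^2 - 78*z + 135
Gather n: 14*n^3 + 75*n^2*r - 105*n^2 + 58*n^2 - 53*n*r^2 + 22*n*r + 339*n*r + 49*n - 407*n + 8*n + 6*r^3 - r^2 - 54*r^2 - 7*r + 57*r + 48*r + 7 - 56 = 14*n^3 + n^2*(75*r - 47) + n*(-53*r^2 + 361*r - 350) + 6*r^3 - 55*r^2 + 98*r - 49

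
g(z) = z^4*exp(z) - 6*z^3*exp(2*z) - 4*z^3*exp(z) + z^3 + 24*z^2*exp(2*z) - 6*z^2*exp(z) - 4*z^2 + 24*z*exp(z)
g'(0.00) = 24.00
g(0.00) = 0.00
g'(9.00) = -386432158526.97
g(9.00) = -159526376690.46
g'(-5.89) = 152.69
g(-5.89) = -338.46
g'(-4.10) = 82.79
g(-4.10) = -129.99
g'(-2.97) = 46.62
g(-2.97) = -57.51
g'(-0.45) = 7.90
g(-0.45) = -6.11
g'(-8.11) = 263.12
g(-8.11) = -794.74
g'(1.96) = 5943.39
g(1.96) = 2423.32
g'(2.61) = 21221.06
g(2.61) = 10457.12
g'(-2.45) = 32.71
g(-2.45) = -36.98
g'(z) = z^4*exp(z) - 12*z^3*exp(2*z) + 30*z^2*exp(2*z) - 18*z^2*exp(z) + 3*z^2 + 48*z*exp(2*z) + 12*z*exp(z) - 8*z + 24*exp(z)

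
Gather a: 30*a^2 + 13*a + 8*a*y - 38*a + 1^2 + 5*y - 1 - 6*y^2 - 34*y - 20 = 30*a^2 + a*(8*y - 25) - 6*y^2 - 29*y - 20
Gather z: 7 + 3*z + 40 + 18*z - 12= 21*z + 35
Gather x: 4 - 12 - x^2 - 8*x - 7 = -x^2 - 8*x - 15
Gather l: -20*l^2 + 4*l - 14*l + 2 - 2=-20*l^2 - 10*l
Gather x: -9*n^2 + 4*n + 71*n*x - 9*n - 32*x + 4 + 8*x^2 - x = -9*n^2 - 5*n + 8*x^2 + x*(71*n - 33) + 4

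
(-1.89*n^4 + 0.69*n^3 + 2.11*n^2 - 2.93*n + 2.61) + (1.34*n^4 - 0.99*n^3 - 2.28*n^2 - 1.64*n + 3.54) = -0.55*n^4 - 0.3*n^3 - 0.17*n^2 - 4.57*n + 6.15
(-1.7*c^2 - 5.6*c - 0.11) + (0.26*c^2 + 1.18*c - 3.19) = -1.44*c^2 - 4.42*c - 3.3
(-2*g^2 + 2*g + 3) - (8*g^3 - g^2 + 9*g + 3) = -8*g^3 - g^2 - 7*g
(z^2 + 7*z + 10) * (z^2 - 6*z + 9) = z^4 + z^3 - 23*z^2 + 3*z + 90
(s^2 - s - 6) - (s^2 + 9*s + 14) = -10*s - 20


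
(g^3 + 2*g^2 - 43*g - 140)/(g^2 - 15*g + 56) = (g^2 + 9*g + 20)/(g - 8)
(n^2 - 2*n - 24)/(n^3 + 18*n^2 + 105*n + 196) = (n - 6)/(n^2 + 14*n + 49)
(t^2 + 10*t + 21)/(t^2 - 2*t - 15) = (t + 7)/(t - 5)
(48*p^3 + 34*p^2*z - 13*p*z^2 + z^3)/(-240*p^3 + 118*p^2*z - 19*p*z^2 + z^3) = (p + z)/(-5*p + z)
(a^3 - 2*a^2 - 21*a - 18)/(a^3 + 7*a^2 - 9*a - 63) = (a^2 - 5*a - 6)/(a^2 + 4*a - 21)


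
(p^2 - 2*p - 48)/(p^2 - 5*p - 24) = (p + 6)/(p + 3)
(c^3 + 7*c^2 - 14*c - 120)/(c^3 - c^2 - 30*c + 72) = (c + 5)/(c - 3)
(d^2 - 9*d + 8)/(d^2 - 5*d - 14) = (-d^2 + 9*d - 8)/(-d^2 + 5*d + 14)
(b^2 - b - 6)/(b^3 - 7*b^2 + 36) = 1/(b - 6)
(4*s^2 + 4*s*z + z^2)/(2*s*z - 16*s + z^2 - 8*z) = (2*s + z)/(z - 8)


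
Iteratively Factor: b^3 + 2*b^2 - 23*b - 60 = (b + 3)*(b^2 - b - 20) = (b - 5)*(b + 3)*(b + 4)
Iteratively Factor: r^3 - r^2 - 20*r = (r)*(r^2 - r - 20) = r*(r + 4)*(r - 5)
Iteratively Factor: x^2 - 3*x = (x)*(x - 3)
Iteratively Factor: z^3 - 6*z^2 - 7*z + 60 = (z - 5)*(z^2 - z - 12) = (z - 5)*(z - 4)*(z + 3)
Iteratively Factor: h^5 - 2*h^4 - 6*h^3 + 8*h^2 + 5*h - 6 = (h - 1)*(h^4 - h^3 - 7*h^2 + h + 6) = (h - 3)*(h - 1)*(h^3 + 2*h^2 - h - 2) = (h - 3)*(h - 1)*(h + 2)*(h^2 - 1) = (h - 3)*(h - 1)*(h + 1)*(h + 2)*(h - 1)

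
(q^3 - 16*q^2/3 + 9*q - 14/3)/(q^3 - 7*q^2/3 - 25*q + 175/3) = (q^2 - 3*q + 2)/(q^2 - 25)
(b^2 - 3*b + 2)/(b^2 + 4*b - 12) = (b - 1)/(b + 6)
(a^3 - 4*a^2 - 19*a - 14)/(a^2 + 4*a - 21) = (a^3 - 4*a^2 - 19*a - 14)/(a^2 + 4*a - 21)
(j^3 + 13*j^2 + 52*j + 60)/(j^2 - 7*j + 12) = (j^3 + 13*j^2 + 52*j + 60)/(j^2 - 7*j + 12)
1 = 1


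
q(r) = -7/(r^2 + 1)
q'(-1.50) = -1.99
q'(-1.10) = -3.15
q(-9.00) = -0.09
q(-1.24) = -2.76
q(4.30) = -0.36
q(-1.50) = -2.15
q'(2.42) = 0.72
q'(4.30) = 0.16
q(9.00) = -0.09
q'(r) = 14*r/(r^2 + 1)^2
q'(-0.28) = -3.37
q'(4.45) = 0.14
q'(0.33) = 3.76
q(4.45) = -0.34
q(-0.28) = -6.49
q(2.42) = -1.02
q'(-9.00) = -0.02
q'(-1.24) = -2.70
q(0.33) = -6.31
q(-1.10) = -3.17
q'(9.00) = 0.02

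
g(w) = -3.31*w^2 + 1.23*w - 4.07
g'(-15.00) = 100.53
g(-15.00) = -767.27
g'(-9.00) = 60.81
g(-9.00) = -283.25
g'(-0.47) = 4.34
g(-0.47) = -5.38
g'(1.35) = -7.71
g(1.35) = -8.44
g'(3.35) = -20.95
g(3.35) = -37.10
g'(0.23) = -0.29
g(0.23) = -3.96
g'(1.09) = -5.99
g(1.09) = -6.66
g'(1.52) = -8.83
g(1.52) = -9.85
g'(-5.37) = 36.78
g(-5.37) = -106.13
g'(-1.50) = 11.16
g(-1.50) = -13.36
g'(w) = 1.23 - 6.62*w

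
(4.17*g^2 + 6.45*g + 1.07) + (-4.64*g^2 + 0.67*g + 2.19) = -0.47*g^2 + 7.12*g + 3.26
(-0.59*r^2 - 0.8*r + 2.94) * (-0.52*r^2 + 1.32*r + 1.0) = 0.3068*r^4 - 0.3628*r^3 - 3.1748*r^2 + 3.0808*r + 2.94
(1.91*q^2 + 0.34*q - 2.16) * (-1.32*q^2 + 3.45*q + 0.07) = -2.5212*q^4 + 6.1407*q^3 + 4.1579*q^2 - 7.4282*q - 0.1512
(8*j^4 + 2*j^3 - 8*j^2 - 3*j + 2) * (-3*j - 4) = -24*j^5 - 38*j^4 + 16*j^3 + 41*j^2 + 6*j - 8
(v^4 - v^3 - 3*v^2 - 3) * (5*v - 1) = 5*v^5 - 6*v^4 - 14*v^3 + 3*v^2 - 15*v + 3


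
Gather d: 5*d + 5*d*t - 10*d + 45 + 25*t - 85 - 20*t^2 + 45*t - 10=d*(5*t - 5) - 20*t^2 + 70*t - 50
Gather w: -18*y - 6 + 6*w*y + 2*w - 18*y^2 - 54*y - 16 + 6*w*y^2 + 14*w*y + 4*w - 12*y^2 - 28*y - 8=w*(6*y^2 + 20*y + 6) - 30*y^2 - 100*y - 30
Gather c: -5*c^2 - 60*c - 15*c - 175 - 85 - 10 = -5*c^2 - 75*c - 270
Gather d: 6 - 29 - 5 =-28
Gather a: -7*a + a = -6*a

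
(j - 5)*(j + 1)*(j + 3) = j^3 - j^2 - 17*j - 15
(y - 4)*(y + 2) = y^2 - 2*y - 8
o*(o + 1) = o^2 + o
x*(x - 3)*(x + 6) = x^3 + 3*x^2 - 18*x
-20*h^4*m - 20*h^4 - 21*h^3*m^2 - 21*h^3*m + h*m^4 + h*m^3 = (-5*h + m)*(h + m)*(4*h + m)*(h*m + h)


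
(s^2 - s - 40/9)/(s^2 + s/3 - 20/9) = (3*s - 8)/(3*s - 4)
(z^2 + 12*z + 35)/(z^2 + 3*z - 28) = (z + 5)/(z - 4)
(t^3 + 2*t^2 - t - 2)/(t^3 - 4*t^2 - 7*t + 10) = (t + 1)/(t - 5)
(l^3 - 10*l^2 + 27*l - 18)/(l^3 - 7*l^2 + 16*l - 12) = (l^2 - 7*l + 6)/(l^2 - 4*l + 4)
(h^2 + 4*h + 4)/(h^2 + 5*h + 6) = (h + 2)/(h + 3)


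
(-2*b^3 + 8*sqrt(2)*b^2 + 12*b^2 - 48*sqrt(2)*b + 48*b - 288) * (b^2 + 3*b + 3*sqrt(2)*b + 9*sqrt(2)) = -2*b^5 + 2*sqrt(2)*b^4 + 6*b^4 - 6*sqrt(2)*b^3 + 132*b^3 - 288*b^2 + 108*sqrt(2)*b^2 - 1728*b - 432*sqrt(2)*b - 2592*sqrt(2)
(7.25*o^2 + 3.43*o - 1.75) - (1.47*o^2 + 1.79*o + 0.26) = 5.78*o^2 + 1.64*o - 2.01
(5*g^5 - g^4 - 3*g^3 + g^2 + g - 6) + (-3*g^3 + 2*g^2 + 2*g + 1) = 5*g^5 - g^4 - 6*g^3 + 3*g^2 + 3*g - 5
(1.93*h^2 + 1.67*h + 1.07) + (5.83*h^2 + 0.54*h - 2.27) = 7.76*h^2 + 2.21*h - 1.2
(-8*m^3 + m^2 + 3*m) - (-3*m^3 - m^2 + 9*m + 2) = -5*m^3 + 2*m^2 - 6*m - 2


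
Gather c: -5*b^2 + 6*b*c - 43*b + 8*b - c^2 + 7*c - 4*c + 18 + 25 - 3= -5*b^2 - 35*b - c^2 + c*(6*b + 3) + 40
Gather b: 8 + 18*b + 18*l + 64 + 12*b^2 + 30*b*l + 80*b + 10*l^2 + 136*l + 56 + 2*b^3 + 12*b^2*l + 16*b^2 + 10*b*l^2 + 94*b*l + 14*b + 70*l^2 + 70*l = 2*b^3 + b^2*(12*l + 28) + b*(10*l^2 + 124*l + 112) + 80*l^2 + 224*l + 128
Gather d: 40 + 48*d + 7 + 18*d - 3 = 66*d + 44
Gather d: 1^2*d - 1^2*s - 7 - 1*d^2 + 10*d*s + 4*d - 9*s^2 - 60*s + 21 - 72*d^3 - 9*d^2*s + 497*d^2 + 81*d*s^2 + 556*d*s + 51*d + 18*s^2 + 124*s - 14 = -72*d^3 + d^2*(496 - 9*s) + d*(81*s^2 + 566*s + 56) + 9*s^2 + 63*s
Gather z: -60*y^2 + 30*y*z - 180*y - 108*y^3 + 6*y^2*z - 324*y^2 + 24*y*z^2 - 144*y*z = -108*y^3 - 384*y^2 + 24*y*z^2 - 180*y + z*(6*y^2 - 114*y)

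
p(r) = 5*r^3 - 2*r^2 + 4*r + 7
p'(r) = 15*r^2 - 4*r + 4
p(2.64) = 95.62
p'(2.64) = 97.98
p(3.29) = 176.57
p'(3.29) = 153.20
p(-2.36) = -79.30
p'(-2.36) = 96.98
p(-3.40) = -226.24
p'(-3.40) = 191.00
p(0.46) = 8.90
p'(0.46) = 5.33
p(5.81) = 943.34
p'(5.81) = 487.10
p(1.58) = 28.05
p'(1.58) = 35.13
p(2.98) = 133.48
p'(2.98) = 125.29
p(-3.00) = -158.00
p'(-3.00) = 151.00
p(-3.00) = -158.00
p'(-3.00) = 151.00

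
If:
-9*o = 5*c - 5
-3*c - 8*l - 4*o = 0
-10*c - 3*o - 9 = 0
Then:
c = -32/25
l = -23/150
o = 19/15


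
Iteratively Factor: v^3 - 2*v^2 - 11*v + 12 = (v + 3)*(v^2 - 5*v + 4) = (v - 1)*(v + 3)*(v - 4)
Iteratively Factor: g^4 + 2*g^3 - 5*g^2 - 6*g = (g + 3)*(g^3 - g^2 - 2*g) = (g + 1)*(g + 3)*(g^2 - 2*g) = (g - 2)*(g + 1)*(g + 3)*(g)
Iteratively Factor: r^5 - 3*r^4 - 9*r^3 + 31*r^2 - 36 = (r - 3)*(r^4 - 9*r^2 + 4*r + 12) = (r - 3)*(r + 1)*(r^3 - r^2 - 8*r + 12) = (r - 3)*(r + 1)*(r + 3)*(r^2 - 4*r + 4) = (r - 3)*(r - 2)*(r + 1)*(r + 3)*(r - 2)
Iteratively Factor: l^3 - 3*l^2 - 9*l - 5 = (l - 5)*(l^2 + 2*l + 1) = (l - 5)*(l + 1)*(l + 1)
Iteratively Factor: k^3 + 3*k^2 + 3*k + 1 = (k + 1)*(k^2 + 2*k + 1) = (k + 1)^2*(k + 1)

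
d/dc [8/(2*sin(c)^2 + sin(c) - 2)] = -8*(4*sin(c) + 1)*cos(c)/(-sin(c) + cos(2*c) + 1)^2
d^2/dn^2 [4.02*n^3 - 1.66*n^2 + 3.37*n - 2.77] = 24.12*n - 3.32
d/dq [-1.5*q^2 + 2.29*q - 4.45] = 2.29 - 3.0*q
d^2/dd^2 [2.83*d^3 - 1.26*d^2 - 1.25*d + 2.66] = 16.98*d - 2.52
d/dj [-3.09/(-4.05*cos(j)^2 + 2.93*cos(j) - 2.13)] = (25.029*cos(j) - 9.0537)*sin(j)/(4.05*cos(j)^2 - 2.93*cos(j) + 2.13)^2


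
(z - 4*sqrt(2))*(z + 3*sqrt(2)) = z^2 - sqrt(2)*z - 24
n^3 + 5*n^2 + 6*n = n*(n + 2)*(n + 3)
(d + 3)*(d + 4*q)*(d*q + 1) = d^3*q + 4*d^2*q^2 + 3*d^2*q + d^2 + 12*d*q^2 + 4*d*q + 3*d + 12*q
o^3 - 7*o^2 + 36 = (o - 6)*(o - 3)*(o + 2)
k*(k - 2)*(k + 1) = k^3 - k^2 - 2*k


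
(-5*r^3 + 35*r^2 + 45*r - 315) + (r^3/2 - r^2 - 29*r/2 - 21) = -9*r^3/2 + 34*r^2 + 61*r/2 - 336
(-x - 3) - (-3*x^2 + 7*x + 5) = 3*x^2 - 8*x - 8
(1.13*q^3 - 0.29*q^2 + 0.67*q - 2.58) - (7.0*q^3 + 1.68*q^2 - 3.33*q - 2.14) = -5.87*q^3 - 1.97*q^2 + 4.0*q - 0.44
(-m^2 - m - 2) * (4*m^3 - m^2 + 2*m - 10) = -4*m^5 - 3*m^4 - 9*m^3 + 10*m^2 + 6*m + 20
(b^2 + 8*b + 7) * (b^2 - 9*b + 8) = b^4 - b^3 - 57*b^2 + b + 56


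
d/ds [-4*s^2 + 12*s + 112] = 12 - 8*s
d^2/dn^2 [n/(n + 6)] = -12/(n + 6)^3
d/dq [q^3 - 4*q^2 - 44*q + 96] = 3*q^2 - 8*q - 44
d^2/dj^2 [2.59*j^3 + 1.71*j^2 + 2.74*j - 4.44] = 15.54*j + 3.42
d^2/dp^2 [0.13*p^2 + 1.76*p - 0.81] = 0.260000000000000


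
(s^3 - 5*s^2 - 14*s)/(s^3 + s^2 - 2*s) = (s - 7)/(s - 1)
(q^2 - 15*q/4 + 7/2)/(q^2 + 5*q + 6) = (4*q^2 - 15*q + 14)/(4*(q^2 + 5*q + 6))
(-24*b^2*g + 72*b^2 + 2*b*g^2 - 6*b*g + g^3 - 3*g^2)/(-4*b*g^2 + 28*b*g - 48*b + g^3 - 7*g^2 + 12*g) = (6*b + g)/(g - 4)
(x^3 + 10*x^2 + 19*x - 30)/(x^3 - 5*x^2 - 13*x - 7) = (-x^3 - 10*x^2 - 19*x + 30)/(-x^3 + 5*x^2 + 13*x + 7)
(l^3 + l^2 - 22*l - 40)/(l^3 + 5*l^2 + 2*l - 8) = (l - 5)/(l - 1)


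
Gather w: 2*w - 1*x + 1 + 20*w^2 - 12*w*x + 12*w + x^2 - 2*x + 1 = 20*w^2 + w*(14 - 12*x) + x^2 - 3*x + 2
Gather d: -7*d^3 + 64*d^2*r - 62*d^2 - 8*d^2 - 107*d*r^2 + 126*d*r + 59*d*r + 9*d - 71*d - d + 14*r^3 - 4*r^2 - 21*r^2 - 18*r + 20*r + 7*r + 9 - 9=-7*d^3 + d^2*(64*r - 70) + d*(-107*r^2 + 185*r - 63) + 14*r^3 - 25*r^2 + 9*r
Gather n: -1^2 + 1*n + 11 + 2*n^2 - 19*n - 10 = 2*n^2 - 18*n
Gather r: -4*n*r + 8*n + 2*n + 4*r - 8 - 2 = 10*n + r*(4 - 4*n) - 10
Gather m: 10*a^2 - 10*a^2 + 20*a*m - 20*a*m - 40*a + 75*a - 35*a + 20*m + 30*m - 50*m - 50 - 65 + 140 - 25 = 0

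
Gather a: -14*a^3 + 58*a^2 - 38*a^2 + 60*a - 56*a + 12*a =-14*a^3 + 20*a^2 + 16*a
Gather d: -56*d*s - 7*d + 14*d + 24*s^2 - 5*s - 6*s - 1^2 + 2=d*(7 - 56*s) + 24*s^2 - 11*s + 1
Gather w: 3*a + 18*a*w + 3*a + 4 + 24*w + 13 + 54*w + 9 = 6*a + w*(18*a + 78) + 26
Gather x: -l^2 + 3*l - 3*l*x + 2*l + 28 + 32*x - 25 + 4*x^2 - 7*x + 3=-l^2 + 5*l + 4*x^2 + x*(25 - 3*l) + 6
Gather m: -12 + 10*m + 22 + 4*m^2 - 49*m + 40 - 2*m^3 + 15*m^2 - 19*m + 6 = -2*m^3 + 19*m^2 - 58*m + 56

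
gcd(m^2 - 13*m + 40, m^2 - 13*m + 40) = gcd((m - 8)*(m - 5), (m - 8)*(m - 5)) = m^2 - 13*m + 40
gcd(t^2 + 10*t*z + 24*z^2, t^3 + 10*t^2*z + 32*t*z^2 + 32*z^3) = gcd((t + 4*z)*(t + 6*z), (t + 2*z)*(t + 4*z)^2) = t + 4*z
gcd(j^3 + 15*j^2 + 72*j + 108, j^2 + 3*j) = j + 3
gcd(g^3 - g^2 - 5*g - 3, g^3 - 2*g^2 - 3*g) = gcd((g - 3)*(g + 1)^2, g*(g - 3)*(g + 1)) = g^2 - 2*g - 3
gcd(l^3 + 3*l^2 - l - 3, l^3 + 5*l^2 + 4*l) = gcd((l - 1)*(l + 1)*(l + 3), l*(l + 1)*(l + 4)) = l + 1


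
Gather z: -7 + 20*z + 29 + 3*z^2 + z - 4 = 3*z^2 + 21*z + 18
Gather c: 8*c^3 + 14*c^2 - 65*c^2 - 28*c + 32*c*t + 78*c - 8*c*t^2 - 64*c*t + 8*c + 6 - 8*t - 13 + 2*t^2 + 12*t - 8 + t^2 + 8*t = 8*c^3 - 51*c^2 + c*(-8*t^2 - 32*t + 58) + 3*t^2 + 12*t - 15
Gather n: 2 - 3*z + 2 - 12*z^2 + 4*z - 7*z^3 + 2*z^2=-7*z^3 - 10*z^2 + z + 4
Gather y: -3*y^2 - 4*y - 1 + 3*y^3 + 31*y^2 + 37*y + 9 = 3*y^3 + 28*y^2 + 33*y + 8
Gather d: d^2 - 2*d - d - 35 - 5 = d^2 - 3*d - 40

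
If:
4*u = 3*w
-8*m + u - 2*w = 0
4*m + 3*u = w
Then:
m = 0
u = 0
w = 0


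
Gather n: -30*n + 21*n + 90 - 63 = 27 - 9*n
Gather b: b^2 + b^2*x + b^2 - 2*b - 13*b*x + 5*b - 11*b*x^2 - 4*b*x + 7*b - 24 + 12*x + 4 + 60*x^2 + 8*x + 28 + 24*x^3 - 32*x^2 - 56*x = b^2*(x + 2) + b*(-11*x^2 - 17*x + 10) + 24*x^3 + 28*x^2 - 36*x + 8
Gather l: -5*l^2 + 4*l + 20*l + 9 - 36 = -5*l^2 + 24*l - 27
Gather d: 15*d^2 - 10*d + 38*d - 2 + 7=15*d^2 + 28*d + 5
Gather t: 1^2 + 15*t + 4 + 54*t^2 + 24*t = 54*t^2 + 39*t + 5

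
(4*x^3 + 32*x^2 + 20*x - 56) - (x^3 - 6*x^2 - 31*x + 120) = 3*x^3 + 38*x^2 + 51*x - 176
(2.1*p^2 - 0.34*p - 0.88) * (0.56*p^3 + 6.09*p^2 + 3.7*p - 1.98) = 1.176*p^5 + 12.5986*p^4 + 5.2066*p^3 - 10.7752*p^2 - 2.5828*p + 1.7424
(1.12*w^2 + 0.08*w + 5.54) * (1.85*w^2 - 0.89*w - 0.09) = 2.072*w^4 - 0.8488*w^3 + 10.077*w^2 - 4.9378*w - 0.4986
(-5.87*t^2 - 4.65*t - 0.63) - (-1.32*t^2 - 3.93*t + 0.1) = -4.55*t^2 - 0.72*t - 0.73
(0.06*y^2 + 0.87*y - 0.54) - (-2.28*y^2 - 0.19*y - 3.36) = 2.34*y^2 + 1.06*y + 2.82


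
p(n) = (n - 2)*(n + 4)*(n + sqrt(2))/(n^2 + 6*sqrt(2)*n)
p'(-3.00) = -0.15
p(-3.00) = -0.48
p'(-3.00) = -0.15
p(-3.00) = -0.48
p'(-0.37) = 10.14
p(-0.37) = 2.99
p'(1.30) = 1.38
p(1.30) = -0.79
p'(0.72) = 3.11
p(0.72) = -1.95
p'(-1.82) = 0.52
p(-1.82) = -0.28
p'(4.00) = 0.83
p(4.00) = 1.73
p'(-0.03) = 1481.93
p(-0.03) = 43.98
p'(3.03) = 0.85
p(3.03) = 0.92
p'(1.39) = 1.29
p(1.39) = -0.67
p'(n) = (-2*n - 6*sqrt(2))*(n - 2)*(n + 4)*(n + sqrt(2))/(n^2 + 6*sqrt(2)*n)^2 + (n - 2)*(n + 4)/(n^2 + 6*sqrt(2)*n) + (n - 2)*(n + sqrt(2))/(n^2 + 6*sqrt(2)*n) + (n + 4)*(n + sqrt(2))/(n^2 + 6*sqrt(2)*n)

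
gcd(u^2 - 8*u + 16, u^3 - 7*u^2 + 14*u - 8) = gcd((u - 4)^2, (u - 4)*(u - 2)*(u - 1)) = u - 4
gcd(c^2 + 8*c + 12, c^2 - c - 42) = c + 6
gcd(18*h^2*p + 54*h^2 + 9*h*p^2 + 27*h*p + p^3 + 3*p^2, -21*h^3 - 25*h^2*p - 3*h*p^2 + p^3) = 3*h + p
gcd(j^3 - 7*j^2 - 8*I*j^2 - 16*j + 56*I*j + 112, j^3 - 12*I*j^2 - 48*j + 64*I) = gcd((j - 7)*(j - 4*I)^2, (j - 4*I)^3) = j^2 - 8*I*j - 16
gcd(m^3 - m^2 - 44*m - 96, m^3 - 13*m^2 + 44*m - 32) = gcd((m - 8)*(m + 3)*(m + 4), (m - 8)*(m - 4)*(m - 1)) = m - 8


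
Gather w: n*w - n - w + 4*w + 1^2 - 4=-n + w*(n + 3) - 3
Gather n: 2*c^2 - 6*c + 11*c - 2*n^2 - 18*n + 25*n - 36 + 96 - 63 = 2*c^2 + 5*c - 2*n^2 + 7*n - 3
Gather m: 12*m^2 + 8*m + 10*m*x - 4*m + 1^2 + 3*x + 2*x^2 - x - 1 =12*m^2 + m*(10*x + 4) + 2*x^2 + 2*x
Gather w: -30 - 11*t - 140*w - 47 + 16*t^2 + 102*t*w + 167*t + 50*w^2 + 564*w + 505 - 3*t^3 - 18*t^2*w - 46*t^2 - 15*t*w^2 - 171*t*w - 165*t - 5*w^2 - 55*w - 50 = -3*t^3 - 30*t^2 - 9*t + w^2*(45 - 15*t) + w*(-18*t^2 - 69*t + 369) + 378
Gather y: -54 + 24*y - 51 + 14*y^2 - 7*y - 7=14*y^2 + 17*y - 112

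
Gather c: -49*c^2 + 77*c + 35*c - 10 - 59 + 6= -49*c^2 + 112*c - 63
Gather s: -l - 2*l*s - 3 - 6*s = -l + s*(-2*l - 6) - 3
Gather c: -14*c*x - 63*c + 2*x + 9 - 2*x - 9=c*(-14*x - 63)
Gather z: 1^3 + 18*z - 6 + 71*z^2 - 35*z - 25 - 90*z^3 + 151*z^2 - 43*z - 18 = -90*z^3 + 222*z^2 - 60*z - 48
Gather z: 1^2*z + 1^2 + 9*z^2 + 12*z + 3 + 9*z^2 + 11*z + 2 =18*z^2 + 24*z + 6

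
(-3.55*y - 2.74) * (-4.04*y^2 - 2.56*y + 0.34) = 14.342*y^3 + 20.1576*y^2 + 5.8074*y - 0.9316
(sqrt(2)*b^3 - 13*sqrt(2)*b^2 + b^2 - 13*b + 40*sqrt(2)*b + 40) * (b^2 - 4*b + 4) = sqrt(2)*b^5 - 17*sqrt(2)*b^4 + b^4 - 17*b^3 + 96*sqrt(2)*b^3 - 212*sqrt(2)*b^2 + 96*b^2 - 212*b + 160*sqrt(2)*b + 160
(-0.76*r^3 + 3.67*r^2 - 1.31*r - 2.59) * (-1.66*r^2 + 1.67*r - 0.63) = 1.2616*r^5 - 7.3614*r^4 + 8.7823*r^3 - 0.200400000000001*r^2 - 3.5*r + 1.6317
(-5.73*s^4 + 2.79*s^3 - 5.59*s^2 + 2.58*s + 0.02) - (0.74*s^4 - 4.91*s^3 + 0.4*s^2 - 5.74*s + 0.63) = -6.47*s^4 + 7.7*s^3 - 5.99*s^2 + 8.32*s - 0.61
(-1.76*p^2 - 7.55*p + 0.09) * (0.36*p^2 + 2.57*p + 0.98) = -0.6336*p^4 - 7.2412*p^3 - 21.0959*p^2 - 7.1677*p + 0.0882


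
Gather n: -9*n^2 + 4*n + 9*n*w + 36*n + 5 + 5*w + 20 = -9*n^2 + n*(9*w + 40) + 5*w + 25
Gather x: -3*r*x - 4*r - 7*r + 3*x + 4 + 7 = -11*r + x*(3 - 3*r) + 11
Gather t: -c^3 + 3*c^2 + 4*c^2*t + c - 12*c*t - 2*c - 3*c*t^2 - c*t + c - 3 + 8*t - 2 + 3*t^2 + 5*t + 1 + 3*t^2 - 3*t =-c^3 + 3*c^2 + t^2*(6 - 3*c) + t*(4*c^2 - 13*c + 10) - 4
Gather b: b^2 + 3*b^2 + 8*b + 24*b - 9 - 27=4*b^2 + 32*b - 36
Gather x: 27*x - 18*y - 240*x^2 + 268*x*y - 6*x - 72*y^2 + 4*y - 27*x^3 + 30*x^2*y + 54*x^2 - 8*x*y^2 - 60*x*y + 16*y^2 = -27*x^3 + x^2*(30*y - 186) + x*(-8*y^2 + 208*y + 21) - 56*y^2 - 14*y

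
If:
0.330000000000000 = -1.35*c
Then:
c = -0.24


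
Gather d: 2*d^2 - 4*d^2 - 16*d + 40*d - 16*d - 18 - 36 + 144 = -2*d^2 + 8*d + 90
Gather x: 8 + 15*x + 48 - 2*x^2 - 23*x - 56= -2*x^2 - 8*x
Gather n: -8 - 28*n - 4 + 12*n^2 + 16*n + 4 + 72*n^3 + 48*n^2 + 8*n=72*n^3 + 60*n^2 - 4*n - 8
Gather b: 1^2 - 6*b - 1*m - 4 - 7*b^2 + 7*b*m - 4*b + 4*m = -7*b^2 + b*(7*m - 10) + 3*m - 3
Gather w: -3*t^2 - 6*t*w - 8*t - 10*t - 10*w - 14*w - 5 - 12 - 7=-3*t^2 - 18*t + w*(-6*t - 24) - 24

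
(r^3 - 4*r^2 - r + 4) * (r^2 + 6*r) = r^5 + 2*r^4 - 25*r^3 - 2*r^2 + 24*r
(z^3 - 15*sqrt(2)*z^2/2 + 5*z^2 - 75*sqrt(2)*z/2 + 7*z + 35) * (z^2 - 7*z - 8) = z^5 - 15*sqrt(2)*z^4/2 - 2*z^4 - 36*z^3 + 15*sqrt(2)*z^3 - 54*z^2 + 645*sqrt(2)*z^2/2 - 301*z + 300*sqrt(2)*z - 280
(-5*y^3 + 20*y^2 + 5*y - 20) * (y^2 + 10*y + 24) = -5*y^5 - 30*y^4 + 85*y^3 + 510*y^2 - 80*y - 480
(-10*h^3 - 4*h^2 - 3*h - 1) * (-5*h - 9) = 50*h^4 + 110*h^3 + 51*h^2 + 32*h + 9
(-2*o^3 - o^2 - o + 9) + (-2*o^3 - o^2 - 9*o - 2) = -4*o^3 - 2*o^2 - 10*o + 7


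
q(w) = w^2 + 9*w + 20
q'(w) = 2*w + 9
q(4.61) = 82.74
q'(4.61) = 18.22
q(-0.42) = 16.40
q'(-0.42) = 8.16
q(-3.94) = 0.06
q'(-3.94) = 1.12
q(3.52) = 64.07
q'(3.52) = 16.04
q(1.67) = 37.82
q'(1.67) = 12.34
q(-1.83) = 6.88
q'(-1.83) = 5.34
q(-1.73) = 7.42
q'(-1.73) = 5.54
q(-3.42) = 0.92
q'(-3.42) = 2.16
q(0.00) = 20.00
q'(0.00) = 9.00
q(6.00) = 110.00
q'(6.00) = 21.00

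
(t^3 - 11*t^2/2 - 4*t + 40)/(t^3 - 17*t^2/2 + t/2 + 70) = (t - 4)/(t - 7)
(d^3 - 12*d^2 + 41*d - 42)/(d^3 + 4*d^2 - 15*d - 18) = (d^2 - 9*d + 14)/(d^2 + 7*d + 6)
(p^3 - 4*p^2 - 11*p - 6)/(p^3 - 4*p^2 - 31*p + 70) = (p^3 - 4*p^2 - 11*p - 6)/(p^3 - 4*p^2 - 31*p + 70)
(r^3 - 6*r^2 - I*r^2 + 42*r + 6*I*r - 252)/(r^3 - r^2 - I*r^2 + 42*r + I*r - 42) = (r - 6)/(r - 1)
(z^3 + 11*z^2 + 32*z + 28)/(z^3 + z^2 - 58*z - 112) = (z + 2)/(z - 8)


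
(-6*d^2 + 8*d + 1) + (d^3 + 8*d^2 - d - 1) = d^3 + 2*d^2 + 7*d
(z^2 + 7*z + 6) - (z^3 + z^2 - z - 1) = -z^3 + 8*z + 7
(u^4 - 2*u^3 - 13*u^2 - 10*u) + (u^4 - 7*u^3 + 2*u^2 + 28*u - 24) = 2*u^4 - 9*u^3 - 11*u^2 + 18*u - 24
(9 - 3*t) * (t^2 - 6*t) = -3*t^3 + 27*t^2 - 54*t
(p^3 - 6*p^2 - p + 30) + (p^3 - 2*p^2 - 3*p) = 2*p^3 - 8*p^2 - 4*p + 30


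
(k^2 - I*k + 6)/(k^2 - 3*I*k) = (k + 2*I)/k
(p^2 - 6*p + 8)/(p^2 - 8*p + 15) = (p^2 - 6*p + 8)/(p^2 - 8*p + 15)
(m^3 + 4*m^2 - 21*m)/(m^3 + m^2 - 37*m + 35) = m*(m - 3)/(m^2 - 6*m + 5)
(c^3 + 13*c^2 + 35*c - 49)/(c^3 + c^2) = (c^3 + 13*c^2 + 35*c - 49)/(c^2*(c + 1))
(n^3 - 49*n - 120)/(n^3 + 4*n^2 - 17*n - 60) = (n - 8)/(n - 4)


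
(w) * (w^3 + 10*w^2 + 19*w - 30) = w^4 + 10*w^3 + 19*w^2 - 30*w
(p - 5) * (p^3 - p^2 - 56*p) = p^4 - 6*p^3 - 51*p^2 + 280*p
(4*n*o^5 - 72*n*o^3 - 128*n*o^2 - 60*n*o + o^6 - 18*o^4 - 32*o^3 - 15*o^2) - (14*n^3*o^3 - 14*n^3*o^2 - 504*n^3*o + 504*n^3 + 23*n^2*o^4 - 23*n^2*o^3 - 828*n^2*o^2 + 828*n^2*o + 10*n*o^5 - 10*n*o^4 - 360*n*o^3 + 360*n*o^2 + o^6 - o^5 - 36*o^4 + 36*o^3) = -14*n^3*o^3 + 14*n^3*o^2 + 504*n^3*o - 504*n^3 - 23*n^2*o^4 + 23*n^2*o^3 + 828*n^2*o^2 - 828*n^2*o - 6*n*o^5 + 10*n*o^4 + 288*n*o^3 - 488*n*o^2 - 60*n*o + o^5 + 18*o^4 - 68*o^3 - 15*o^2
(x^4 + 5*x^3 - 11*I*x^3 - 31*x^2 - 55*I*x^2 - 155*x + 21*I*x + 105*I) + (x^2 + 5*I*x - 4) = x^4 + 5*x^3 - 11*I*x^3 - 30*x^2 - 55*I*x^2 - 155*x + 26*I*x - 4 + 105*I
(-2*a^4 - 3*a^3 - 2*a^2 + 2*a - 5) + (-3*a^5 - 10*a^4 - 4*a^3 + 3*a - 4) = -3*a^5 - 12*a^4 - 7*a^3 - 2*a^2 + 5*a - 9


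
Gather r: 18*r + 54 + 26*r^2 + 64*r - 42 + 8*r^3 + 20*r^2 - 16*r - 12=8*r^3 + 46*r^2 + 66*r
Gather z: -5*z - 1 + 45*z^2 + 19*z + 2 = 45*z^2 + 14*z + 1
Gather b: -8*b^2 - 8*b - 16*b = -8*b^2 - 24*b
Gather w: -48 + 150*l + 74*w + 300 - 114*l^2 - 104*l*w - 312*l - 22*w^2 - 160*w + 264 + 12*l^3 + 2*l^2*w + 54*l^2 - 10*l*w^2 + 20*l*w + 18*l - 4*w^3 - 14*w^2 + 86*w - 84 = 12*l^3 - 60*l^2 - 144*l - 4*w^3 + w^2*(-10*l - 36) + w*(2*l^2 - 84*l) + 432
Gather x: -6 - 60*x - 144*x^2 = -144*x^2 - 60*x - 6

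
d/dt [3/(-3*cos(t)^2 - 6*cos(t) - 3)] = -2*sin(t)/(cos(t) + 1)^3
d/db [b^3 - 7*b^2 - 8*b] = 3*b^2 - 14*b - 8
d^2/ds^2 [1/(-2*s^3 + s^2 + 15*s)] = 2*(s*(6*s - 1)*(-2*s^2 + s + 15) + (-6*s^2 + 2*s + 15)^2)/(s^3*(-2*s^2 + s + 15)^3)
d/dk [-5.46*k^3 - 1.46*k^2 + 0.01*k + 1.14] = -16.38*k^2 - 2.92*k + 0.01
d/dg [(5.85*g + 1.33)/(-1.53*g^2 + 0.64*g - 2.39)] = (8.9505*g^2 + 4.0698*g - 14.8327)/(2.3409*g^4 - 1.9584*g^3 + 7.723*g^2 - 3.0592*g + 5.7121)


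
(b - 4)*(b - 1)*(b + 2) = b^3 - 3*b^2 - 6*b + 8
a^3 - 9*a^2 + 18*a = a*(a - 6)*(a - 3)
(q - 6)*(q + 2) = q^2 - 4*q - 12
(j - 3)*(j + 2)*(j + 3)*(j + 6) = j^4 + 8*j^3 + 3*j^2 - 72*j - 108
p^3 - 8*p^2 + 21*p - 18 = (p - 3)^2*(p - 2)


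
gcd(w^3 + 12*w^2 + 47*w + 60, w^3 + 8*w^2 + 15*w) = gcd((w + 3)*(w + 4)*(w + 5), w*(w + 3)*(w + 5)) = w^2 + 8*w + 15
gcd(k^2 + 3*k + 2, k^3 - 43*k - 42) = k + 1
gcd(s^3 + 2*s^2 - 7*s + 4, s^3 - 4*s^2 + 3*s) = s - 1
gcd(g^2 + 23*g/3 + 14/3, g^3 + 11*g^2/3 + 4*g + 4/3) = g + 2/3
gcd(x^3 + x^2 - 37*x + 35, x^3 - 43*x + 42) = x^2 + 6*x - 7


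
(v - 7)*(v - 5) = v^2 - 12*v + 35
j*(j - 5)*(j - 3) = j^3 - 8*j^2 + 15*j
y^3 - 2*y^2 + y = y*(y - 1)^2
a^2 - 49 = (a - 7)*(a + 7)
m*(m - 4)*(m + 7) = m^3 + 3*m^2 - 28*m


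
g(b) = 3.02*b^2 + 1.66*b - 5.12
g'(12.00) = 74.14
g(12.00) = 449.68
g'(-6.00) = -34.58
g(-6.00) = 93.64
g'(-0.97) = -4.20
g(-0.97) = -3.89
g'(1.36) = 9.87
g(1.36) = 2.72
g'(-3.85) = -21.59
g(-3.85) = 33.25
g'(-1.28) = -6.07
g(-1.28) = -2.30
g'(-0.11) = 1.00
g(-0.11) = -5.27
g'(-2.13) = -11.21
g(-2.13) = 5.05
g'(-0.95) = -4.08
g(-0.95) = -3.97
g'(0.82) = 6.61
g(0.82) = -1.73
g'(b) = 6.04*b + 1.66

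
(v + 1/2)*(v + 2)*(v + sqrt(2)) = v^3 + sqrt(2)*v^2 + 5*v^2/2 + v + 5*sqrt(2)*v/2 + sqrt(2)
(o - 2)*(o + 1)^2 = o^3 - 3*o - 2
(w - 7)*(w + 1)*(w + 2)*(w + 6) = w^4 + 2*w^3 - 43*w^2 - 128*w - 84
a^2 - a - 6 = (a - 3)*(a + 2)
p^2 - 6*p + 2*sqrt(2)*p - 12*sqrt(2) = (p - 6)*(p + 2*sqrt(2))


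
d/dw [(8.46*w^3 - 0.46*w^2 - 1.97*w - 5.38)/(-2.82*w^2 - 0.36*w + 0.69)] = (-23.8572*w^4 - 6.0912*w^3 + 12.1224*w^2 - 30.978*w - 3.2961)/(7.9524*w^4 + 2.0304*w^3 - 3.762*w^2 - 0.4968*w + 0.4761)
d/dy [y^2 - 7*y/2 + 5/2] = 2*y - 7/2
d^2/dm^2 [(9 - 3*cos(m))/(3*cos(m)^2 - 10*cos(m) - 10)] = 6*(-81*(1 - cos(2*m))^2*cos(m) + 78*(1 - cos(2*m))^2 + 2*cos(m) + 1508*cos(2*m) - 504*cos(3*m) + 18*cos(5*m) - 2724)/(20*cos(m) - 3*cos(2*m) + 17)^3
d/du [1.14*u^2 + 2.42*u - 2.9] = 2.28*u + 2.42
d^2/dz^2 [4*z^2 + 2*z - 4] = 8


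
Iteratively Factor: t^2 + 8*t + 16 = (t + 4)*(t + 4)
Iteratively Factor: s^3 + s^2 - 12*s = (s)*(s^2 + s - 12) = s*(s + 4)*(s - 3)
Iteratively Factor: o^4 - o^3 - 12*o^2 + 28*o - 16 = (o - 2)*(o^3 + o^2 - 10*o + 8) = (o - 2)*(o + 4)*(o^2 - 3*o + 2) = (o - 2)^2*(o + 4)*(o - 1)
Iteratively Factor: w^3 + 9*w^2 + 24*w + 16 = (w + 4)*(w^2 + 5*w + 4) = (w + 1)*(w + 4)*(w + 4)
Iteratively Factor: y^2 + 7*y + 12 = (y + 3)*(y + 4)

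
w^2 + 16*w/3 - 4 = (w - 2/3)*(w + 6)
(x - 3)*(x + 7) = x^2 + 4*x - 21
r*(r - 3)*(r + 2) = r^3 - r^2 - 6*r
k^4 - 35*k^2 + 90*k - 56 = (k - 4)*(k - 2)*(k - 1)*(k + 7)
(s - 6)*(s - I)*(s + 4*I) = s^3 - 6*s^2 + 3*I*s^2 + 4*s - 18*I*s - 24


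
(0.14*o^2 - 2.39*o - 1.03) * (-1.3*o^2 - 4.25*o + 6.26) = -0.182*o^4 + 2.512*o^3 + 12.3729*o^2 - 10.5839*o - 6.4478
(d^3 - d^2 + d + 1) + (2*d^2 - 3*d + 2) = d^3 + d^2 - 2*d + 3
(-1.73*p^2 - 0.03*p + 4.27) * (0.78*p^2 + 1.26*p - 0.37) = -1.3494*p^4 - 2.2032*p^3 + 3.9329*p^2 + 5.3913*p - 1.5799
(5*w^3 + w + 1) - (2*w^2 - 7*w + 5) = 5*w^3 - 2*w^2 + 8*w - 4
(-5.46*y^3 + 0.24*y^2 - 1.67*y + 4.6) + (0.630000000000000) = -5.46*y^3 + 0.24*y^2 - 1.67*y + 5.23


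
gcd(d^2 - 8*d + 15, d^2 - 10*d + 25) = d - 5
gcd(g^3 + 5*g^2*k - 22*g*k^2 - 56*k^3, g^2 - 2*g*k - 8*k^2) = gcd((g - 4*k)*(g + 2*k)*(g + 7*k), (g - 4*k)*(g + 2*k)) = g^2 - 2*g*k - 8*k^2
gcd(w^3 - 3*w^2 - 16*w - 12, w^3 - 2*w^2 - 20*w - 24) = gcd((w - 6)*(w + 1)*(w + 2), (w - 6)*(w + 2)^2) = w^2 - 4*w - 12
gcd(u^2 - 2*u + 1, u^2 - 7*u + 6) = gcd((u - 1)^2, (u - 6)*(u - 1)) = u - 1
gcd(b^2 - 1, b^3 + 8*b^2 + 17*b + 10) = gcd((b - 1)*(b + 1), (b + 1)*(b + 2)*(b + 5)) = b + 1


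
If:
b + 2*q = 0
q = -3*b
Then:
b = 0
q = 0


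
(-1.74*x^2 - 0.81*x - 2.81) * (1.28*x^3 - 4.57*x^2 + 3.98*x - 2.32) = -2.2272*x^5 + 6.915*x^4 - 6.8203*x^3 + 13.6547*x^2 - 9.3046*x + 6.5192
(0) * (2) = 0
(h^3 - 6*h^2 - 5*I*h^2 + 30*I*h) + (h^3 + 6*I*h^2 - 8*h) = 2*h^3 - 6*h^2 + I*h^2 - 8*h + 30*I*h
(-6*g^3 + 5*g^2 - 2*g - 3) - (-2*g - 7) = -6*g^3 + 5*g^2 + 4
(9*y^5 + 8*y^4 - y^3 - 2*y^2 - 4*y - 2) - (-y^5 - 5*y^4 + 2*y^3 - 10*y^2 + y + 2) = 10*y^5 + 13*y^4 - 3*y^3 + 8*y^2 - 5*y - 4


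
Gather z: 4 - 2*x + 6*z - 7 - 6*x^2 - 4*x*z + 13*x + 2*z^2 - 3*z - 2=-6*x^2 + 11*x + 2*z^2 + z*(3 - 4*x) - 5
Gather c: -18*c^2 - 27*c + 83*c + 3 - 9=-18*c^2 + 56*c - 6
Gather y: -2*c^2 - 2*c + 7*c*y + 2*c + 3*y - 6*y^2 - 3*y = -2*c^2 + 7*c*y - 6*y^2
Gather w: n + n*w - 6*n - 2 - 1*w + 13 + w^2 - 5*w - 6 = -5*n + w^2 + w*(n - 6) + 5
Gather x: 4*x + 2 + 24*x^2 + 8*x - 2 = 24*x^2 + 12*x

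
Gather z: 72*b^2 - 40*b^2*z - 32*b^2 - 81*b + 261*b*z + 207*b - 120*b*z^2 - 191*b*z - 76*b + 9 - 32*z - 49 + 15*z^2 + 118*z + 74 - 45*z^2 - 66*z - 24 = 40*b^2 + 50*b + z^2*(-120*b - 30) + z*(-40*b^2 + 70*b + 20) + 10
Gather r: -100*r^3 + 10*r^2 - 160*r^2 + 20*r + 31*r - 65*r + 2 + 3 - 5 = -100*r^3 - 150*r^2 - 14*r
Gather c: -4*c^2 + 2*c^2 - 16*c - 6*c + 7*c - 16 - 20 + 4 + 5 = -2*c^2 - 15*c - 27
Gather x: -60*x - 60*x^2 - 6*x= -60*x^2 - 66*x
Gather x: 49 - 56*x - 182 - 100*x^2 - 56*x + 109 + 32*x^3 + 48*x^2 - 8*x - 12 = 32*x^3 - 52*x^2 - 120*x - 36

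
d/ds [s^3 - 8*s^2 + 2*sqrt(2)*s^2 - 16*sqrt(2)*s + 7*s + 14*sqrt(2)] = 3*s^2 - 16*s + 4*sqrt(2)*s - 16*sqrt(2) + 7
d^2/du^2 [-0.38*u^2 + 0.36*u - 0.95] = -0.760000000000000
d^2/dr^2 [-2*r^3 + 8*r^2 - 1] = 16 - 12*r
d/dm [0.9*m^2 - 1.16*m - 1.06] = 1.8*m - 1.16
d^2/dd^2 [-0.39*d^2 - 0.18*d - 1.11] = -0.780000000000000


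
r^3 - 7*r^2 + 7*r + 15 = (r - 5)*(r - 3)*(r + 1)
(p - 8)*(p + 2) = p^2 - 6*p - 16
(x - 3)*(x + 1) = x^2 - 2*x - 3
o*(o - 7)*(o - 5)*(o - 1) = o^4 - 13*o^3 + 47*o^2 - 35*o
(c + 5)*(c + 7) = c^2 + 12*c + 35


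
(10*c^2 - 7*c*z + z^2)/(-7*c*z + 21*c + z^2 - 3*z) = (-10*c^2 + 7*c*z - z^2)/(7*c*z - 21*c - z^2 + 3*z)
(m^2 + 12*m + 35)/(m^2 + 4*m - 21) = (m + 5)/(m - 3)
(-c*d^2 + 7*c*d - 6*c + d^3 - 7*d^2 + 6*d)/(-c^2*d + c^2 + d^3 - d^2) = (d - 6)/(c + d)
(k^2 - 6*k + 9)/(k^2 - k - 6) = (k - 3)/(k + 2)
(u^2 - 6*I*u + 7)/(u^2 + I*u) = (u - 7*I)/u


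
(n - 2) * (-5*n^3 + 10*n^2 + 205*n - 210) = -5*n^4 + 20*n^3 + 185*n^2 - 620*n + 420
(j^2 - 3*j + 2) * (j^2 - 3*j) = j^4 - 6*j^3 + 11*j^2 - 6*j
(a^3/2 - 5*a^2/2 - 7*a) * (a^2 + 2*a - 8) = a^5/2 - 3*a^4/2 - 16*a^3 + 6*a^2 + 56*a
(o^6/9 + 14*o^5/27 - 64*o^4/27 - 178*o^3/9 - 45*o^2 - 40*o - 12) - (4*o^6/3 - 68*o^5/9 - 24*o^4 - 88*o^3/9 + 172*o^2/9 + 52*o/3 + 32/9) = -11*o^6/9 + 218*o^5/27 + 584*o^4/27 - 10*o^3 - 577*o^2/9 - 172*o/3 - 140/9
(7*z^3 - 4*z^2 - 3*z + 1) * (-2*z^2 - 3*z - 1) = -14*z^5 - 13*z^4 + 11*z^3 + 11*z^2 - 1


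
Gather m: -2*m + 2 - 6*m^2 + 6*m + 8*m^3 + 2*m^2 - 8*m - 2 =8*m^3 - 4*m^2 - 4*m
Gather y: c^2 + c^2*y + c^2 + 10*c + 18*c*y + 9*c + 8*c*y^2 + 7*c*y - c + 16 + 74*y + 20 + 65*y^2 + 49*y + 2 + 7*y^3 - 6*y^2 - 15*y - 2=2*c^2 + 18*c + 7*y^3 + y^2*(8*c + 59) + y*(c^2 + 25*c + 108) + 36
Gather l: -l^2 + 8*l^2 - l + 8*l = 7*l^2 + 7*l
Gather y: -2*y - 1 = -2*y - 1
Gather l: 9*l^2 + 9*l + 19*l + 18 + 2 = 9*l^2 + 28*l + 20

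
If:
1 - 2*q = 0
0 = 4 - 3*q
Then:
No Solution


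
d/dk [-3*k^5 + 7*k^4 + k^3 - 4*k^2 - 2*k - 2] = -15*k^4 + 28*k^3 + 3*k^2 - 8*k - 2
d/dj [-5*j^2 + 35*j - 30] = 35 - 10*j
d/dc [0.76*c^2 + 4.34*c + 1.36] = 1.52*c + 4.34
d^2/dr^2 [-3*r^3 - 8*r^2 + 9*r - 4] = -18*r - 16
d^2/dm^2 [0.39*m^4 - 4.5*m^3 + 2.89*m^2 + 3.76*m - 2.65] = 4.68*m^2 - 27.0*m + 5.78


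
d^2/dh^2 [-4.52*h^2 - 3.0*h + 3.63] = -9.04000000000000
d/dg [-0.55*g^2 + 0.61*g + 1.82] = 0.61 - 1.1*g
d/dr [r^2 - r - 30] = 2*r - 1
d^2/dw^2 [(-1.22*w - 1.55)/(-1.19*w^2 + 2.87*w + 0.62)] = ((3.3138 - 8.7108*w)*(-1.19*w^2 + 2.87*w + 0.62) - (1.22*w + 1.55)*(2.38*w - 2.87)*(4.76*w - 5.74))/(-1.19*w^2 + 2.87*w + 0.62)^3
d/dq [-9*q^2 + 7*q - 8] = 7 - 18*q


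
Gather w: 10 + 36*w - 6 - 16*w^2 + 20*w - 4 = -16*w^2 + 56*w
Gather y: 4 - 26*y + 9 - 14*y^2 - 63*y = -14*y^2 - 89*y + 13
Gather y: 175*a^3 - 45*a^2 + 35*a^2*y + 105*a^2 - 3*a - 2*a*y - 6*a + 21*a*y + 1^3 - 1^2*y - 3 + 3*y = 175*a^3 + 60*a^2 - 9*a + y*(35*a^2 + 19*a + 2) - 2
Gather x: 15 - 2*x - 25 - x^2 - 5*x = -x^2 - 7*x - 10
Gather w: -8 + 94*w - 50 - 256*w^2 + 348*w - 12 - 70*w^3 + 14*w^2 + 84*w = -70*w^3 - 242*w^2 + 526*w - 70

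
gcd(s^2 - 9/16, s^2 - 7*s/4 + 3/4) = s - 3/4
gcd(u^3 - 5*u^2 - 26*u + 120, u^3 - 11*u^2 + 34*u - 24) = u^2 - 10*u + 24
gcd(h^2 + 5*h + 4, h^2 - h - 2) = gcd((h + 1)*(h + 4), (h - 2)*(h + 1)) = h + 1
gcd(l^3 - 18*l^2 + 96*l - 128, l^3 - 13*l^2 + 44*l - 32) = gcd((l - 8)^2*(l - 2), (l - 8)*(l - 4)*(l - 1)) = l - 8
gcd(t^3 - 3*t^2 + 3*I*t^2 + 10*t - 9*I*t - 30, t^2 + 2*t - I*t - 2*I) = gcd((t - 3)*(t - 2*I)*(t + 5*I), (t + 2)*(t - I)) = 1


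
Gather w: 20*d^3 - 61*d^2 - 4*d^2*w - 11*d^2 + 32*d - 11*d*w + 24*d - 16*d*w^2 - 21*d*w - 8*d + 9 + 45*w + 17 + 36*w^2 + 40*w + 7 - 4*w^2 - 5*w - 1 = 20*d^3 - 72*d^2 + 48*d + w^2*(32 - 16*d) + w*(-4*d^2 - 32*d + 80) + 32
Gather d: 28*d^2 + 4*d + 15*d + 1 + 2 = 28*d^2 + 19*d + 3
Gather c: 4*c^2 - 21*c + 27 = 4*c^2 - 21*c + 27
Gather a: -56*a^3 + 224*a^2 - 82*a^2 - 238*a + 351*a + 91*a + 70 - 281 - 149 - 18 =-56*a^3 + 142*a^2 + 204*a - 378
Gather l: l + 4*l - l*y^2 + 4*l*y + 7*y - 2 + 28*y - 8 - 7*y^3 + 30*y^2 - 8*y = l*(-y^2 + 4*y + 5) - 7*y^3 + 30*y^2 + 27*y - 10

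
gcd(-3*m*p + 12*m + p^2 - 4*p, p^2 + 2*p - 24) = p - 4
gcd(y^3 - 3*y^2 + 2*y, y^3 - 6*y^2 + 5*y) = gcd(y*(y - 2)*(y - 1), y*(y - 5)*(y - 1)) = y^2 - y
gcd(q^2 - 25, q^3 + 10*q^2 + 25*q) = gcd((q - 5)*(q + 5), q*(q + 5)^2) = q + 5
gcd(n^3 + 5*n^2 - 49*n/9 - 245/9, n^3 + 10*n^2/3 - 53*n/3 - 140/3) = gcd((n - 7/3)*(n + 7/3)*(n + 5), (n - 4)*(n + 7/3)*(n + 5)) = n^2 + 22*n/3 + 35/3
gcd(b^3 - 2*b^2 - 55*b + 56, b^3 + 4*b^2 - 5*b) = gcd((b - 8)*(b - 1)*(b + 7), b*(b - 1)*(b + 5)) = b - 1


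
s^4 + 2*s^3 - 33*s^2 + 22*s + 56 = (s - 4)*(s - 2)*(s + 1)*(s + 7)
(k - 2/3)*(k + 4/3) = k^2 + 2*k/3 - 8/9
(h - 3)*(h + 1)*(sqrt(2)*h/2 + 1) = sqrt(2)*h^3/2 - sqrt(2)*h^2 + h^2 - 3*sqrt(2)*h/2 - 2*h - 3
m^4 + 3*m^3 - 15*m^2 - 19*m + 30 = (m - 3)*(m - 1)*(m + 2)*(m + 5)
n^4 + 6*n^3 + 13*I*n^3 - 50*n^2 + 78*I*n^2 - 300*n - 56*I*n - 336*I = (n + 6)*(n + 2*I)*(n + 4*I)*(n + 7*I)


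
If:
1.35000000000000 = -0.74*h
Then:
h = -1.82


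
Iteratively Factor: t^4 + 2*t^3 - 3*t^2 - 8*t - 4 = (t + 1)*(t^3 + t^2 - 4*t - 4) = (t + 1)*(t + 2)*(t^2 - t - 2) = (t - 2)*(t + 1)*(t + 2)*(t + 1)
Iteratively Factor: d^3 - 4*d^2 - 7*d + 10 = (d - 5)*(d^2 + d - 2) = (d - 5)*(d - 1)*(d + 2)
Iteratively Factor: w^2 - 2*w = (w - 2)*(w)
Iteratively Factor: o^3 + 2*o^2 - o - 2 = (o + 2)*(o^2 - 1) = (o + 1)*(o + 2)*(o - 1)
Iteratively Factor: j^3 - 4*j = (j + 2)*(j^2 - 2*j) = (j - 2)*(j + 2)*(j)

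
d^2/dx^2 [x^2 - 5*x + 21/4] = 2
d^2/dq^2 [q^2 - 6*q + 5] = 2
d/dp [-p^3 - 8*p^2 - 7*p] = -3*p^2 - 16*p - 7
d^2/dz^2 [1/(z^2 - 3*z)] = 2*(-z*(z - 3) + (2*z - 3)^2)/(z^3*(z - 3)^3)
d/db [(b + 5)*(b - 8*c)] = 2*b - 8*c + 5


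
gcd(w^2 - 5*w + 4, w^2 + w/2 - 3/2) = w - 1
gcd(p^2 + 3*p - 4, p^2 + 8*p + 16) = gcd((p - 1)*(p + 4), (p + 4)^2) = p + 4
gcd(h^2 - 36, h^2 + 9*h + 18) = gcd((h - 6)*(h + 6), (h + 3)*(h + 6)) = h + 6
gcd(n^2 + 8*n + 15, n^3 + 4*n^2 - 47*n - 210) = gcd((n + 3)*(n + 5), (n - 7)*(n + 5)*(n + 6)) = n + 5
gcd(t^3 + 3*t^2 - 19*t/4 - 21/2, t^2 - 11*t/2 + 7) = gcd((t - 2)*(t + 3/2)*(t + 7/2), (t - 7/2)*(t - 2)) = t - 2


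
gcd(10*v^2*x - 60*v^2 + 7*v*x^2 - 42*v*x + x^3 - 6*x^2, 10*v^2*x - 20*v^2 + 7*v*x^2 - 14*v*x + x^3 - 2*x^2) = 10*v^2 + 7*v*x + x^2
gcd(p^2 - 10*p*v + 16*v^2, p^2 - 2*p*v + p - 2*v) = p - 2*v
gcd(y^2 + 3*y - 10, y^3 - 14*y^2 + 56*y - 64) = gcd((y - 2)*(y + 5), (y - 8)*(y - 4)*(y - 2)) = y - 2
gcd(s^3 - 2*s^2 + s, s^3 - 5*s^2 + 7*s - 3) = s^2 - 2*s + 1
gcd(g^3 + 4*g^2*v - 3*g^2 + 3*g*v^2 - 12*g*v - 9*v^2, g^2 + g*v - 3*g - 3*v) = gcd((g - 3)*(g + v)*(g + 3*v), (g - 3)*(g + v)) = g^2 + g*v - 3*g - 3*v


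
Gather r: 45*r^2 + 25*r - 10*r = 45*r^2 + 15*r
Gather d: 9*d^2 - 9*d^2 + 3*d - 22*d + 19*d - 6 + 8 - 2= 0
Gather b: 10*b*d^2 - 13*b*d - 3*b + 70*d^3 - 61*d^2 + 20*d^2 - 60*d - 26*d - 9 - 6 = b*(10*d^2 - 13*d - 3) + 70*d^3 - 41*d^2 - 86*d - 15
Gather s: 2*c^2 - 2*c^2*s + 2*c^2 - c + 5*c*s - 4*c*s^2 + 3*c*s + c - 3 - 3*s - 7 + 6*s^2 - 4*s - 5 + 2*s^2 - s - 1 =4*c^2 + s^2*(8 - 4*c) + s*(-2*c^2 + 8*c - 8) - 16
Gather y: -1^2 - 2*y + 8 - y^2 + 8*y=-y^2 + 6*y + 7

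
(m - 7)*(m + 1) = m^2 - 6*m - 7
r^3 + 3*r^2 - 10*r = r*(r - 2)*(r + 5)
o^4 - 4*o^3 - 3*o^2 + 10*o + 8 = (o - 4)*(o - 2)*(o + 1)^2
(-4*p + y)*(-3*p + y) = 12*p^2 - 7*p*y + y^2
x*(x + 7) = x^2 + 7*x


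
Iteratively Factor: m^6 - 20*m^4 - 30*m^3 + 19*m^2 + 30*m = (m + 3)*(m^5 - 3*m^4 - 11*m^3 + 3*m^2 + 10*m) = m*(m + 3)*(m^4 - 3*m^3 - 11*m^2 + 3*m + 10) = m*(m - 5)*(m + 3)*(m^3 + 2*m^2 - m - 2) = m*(m - 5)*(m + 1)*(m + 3)*(m^2 + m - 2) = m*(m - 5)*(m + 1)*(m + 2)*(m + 3)*(m - 1)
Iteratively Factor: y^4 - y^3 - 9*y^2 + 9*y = (y)*(y^3 - y^2 - 9*y + 9) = y*(y - 1)*(y^2 - 9) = y*(y - 3)*(y - 1)*(y + 3)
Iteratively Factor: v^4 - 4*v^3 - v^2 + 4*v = (v - 4)*(v^3 - v) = (v - 4)*(v - 1)*(v^2 + v) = (v - 4)*(v - 1)*(v + 1)*(v)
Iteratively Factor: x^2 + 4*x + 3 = (x + 3)*(x + 1)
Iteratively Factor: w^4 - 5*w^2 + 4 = (w + 2)*(w^3 - 2*w^2 - w + 2) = (w - 2)*(w + 2)*(w^2 - 1) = (w - 2)*(w + 1)*(w + 2)*(w - 1)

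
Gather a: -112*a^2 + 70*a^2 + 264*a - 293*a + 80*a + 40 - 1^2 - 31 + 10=-42*a^2 + 51*a + 18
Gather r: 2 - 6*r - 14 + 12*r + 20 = 6*r + 8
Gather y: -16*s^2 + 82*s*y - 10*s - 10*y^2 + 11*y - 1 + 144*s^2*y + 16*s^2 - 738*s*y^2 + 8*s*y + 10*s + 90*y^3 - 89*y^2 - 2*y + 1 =90*y^3 + y^2*(-738*s - 99) + y*(144*s^2 + 90*s + 9)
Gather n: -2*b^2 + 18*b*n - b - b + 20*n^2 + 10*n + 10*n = -2*b^2 - 2*b + 20*n^2 + n*(18*b + 20)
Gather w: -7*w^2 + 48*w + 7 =-7*w^2 + 48*w + 7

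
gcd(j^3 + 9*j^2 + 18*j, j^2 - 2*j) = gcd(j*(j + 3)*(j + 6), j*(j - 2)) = j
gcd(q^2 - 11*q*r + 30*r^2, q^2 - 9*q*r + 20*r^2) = q - 5*r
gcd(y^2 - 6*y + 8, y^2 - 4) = y - 2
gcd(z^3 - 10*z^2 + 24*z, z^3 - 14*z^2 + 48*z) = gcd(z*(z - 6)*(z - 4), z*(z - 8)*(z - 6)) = z^2 - 6*z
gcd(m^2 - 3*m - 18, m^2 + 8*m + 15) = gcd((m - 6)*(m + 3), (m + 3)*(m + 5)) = m + 3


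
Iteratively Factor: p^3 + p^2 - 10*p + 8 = (p - 2)*(p^2 + 3*p - 4) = (p - 2)*(p + 4)*(p - 1)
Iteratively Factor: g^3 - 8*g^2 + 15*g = (g - 5)*(g^2 - 3*g) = (g - 5)*(g - 3)*(g)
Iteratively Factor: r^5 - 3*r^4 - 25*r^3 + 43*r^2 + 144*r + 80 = (r + 1)*(r^4 - 4*r^3 - 21*r^2 + 64*r + 80) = (r - 4)*(r + 1)*(r^3 - 21*r - 20) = (r - 4)*(r + 1)^2*(r^2 - r - 20) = (r - 5)*(r - 4)*(r + 1)^2*(r + 4)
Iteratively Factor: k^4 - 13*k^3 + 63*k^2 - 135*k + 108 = (k - 3)*(k^3 - 10*k^2 + 33*k - 36) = (k - 4)*(k - 3)*(k^2 - 6*k + 9) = (k - 4)*(k - 3)^2*(k - 3)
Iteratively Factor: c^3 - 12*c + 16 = (c + 4)*(c^2 - 4*c + 4) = (c - 2)*(c + 4)*(c - 2)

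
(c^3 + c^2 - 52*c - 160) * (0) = 0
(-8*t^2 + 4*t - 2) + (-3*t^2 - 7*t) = -11*t^2 - 3*t - 2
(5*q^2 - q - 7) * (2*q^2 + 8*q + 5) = 10*q^4 + 38*q^3 + 3*q^2 - 61*q - 35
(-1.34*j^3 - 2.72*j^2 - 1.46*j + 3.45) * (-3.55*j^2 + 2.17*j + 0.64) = 4.757*j^5 + 6.7482*j^4 - 1.577*j^3 - 17.1565*j^2 + 6.5521*j + 2.208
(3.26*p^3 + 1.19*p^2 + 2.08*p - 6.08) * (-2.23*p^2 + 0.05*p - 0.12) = -7.2698*p^5 - 2.4907*p^4 - 4.9701*p^3 + 13.5196*p^2 - 0.5536*p + 0.7296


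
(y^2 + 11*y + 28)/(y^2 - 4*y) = (y^2 + 11*y + 28)/(y*(y - 4))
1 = 1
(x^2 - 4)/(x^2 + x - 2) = (x - 2)/(x - 1)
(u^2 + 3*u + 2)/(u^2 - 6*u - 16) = (u + 1)/(u - 8)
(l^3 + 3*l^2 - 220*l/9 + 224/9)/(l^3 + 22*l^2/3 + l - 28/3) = (9*l^2 - 36*l + 32)/(3*(3*l^2 + l - 4))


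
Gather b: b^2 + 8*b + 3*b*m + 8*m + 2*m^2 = b^2 + b*(3*m + 8) + 2*m^2 + 8*m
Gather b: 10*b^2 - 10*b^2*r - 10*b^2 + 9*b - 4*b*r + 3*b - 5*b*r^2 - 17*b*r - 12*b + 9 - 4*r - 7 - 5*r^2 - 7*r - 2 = -10*b^2*r + b*(-5*r^2 - 21*r) - 5*r^2 - 11*r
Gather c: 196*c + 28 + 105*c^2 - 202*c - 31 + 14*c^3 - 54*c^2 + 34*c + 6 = 14*c^3 + 51*c^2 + 28*c + 3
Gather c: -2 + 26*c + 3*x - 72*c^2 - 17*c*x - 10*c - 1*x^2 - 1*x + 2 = -72*c^2 + c*(16 - 17*x) - x^2 + 2*x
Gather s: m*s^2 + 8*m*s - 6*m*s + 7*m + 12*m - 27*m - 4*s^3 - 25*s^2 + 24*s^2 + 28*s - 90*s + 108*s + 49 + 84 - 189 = -8*m - 4*s^3 + s^2*(m - 1) + s*(2*m + 46) - 56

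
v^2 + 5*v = v*(v + 5)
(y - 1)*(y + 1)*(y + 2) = y^3 + 2*y^2 - y - 2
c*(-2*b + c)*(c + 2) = -2*b*c^2 - 4*b*c + c^3 + 2*c^2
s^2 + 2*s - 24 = (s - 4)*(s + 6)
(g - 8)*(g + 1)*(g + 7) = g^3 - 57*g - 56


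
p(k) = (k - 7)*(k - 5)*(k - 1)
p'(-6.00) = 311.00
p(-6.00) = -1001.00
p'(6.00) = -1.00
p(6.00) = -5.00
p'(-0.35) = 56.47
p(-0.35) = -53.09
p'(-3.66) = 182.35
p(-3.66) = -430.19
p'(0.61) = 32.26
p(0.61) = -10.94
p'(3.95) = -8.89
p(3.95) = 9.45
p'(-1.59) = 95.92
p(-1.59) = -146.61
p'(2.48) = 0.97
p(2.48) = 16.86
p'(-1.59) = 95.92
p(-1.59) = -146.61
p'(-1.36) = 87.91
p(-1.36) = -125.48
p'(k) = (k - 7)*(k - 5) + (k - 7)*(k - 1) + (k - 5)*(k - 1)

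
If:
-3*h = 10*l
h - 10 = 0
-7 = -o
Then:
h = 10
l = -3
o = 7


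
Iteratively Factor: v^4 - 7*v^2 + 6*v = (v)*(v^3 - 7*v + 6) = v*(v + 3)*(v^2 - 3*v + 2) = v*(v - 1)*(v + 3)*(v - 2)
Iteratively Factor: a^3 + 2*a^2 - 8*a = (a)*(a^2 + 2*a - 8) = a*(a + 4)*(a - 2)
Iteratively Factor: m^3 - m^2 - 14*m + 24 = (m - 3)*(m^2 + 2*m - 8) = (m - 3)*(m + 4)*(m - 2)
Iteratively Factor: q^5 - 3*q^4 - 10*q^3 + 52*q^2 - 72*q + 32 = (q + 4)*(q^4 - 7*q^3 + 18*q^2 - 20*q + 8) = (q - 2)*(q + 4)*(q^3 - 5*q^2 + 8*q - 4) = (q - 2)^2*(q + 4)*(q^2 - 3*q + 2) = (q - 2)^3*(q + 4)*(q - 1)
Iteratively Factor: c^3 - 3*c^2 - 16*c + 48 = (c - 3)*(c^2 - 16) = (c - 3)*(c + 4)*(c - 4)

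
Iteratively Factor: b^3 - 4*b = (b)*(b^2 - 4) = b*(b - 2)*(b + 2)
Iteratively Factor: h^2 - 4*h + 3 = (h - 1)*(h - 3)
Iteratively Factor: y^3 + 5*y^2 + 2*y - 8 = (y - 1)*(y^2 + 6*y + 8) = (y - 1)*(y + 2)*(y + 4)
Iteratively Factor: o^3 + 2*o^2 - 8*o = (o + 4)*(o^2 - 2*o) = o*(o + 4)*(o - 2)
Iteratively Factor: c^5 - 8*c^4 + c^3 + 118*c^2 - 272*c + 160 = (c - 4)*(c^4 - 4*c^3 - 15*c^2 + 58*c - 40) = (c - 4)*(c - 2)*(c^3 - 2*c^2 - 19*c + 20) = (c - 4)*(c - 2)*(c - 1)*(c^2 - c - 20) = (c - 4)*(c - 2)*(c - 1)*(c + 4)*(c - 5)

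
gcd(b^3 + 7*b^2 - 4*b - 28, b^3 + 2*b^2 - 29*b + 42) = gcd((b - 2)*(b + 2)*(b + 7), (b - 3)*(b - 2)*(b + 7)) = b^2 + 5*b - 14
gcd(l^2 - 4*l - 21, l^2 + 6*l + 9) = l + 3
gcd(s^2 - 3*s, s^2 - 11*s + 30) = 1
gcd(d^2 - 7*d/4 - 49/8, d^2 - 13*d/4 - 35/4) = d + 7/4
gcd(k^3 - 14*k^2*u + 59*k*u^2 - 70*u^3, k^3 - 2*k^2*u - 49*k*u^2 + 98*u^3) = k^2 - 9*k*u + 14*u^2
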